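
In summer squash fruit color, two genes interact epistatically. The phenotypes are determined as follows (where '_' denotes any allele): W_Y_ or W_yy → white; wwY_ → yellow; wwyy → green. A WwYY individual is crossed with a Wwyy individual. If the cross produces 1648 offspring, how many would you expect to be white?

Cross: WwYY × Wwyy — consider each gene separately:
W gene: Ww × Ww → 1 WW, 2 Ww, 1 ww → 3 W_ : 1 ww (out of 4)
Y gene: YY × yy → 4 Yy → 4 Y_ (out of 4)
Genotype classes (out of 4 × 4 = 16): W_Y_ = 3×4 = 12; wwY_ = 1×4 = 4
Apply the phenotype rules: W_Y_ (12) → white; wwY_ (4) → yellow
Phenotype counts (out of 16): 12 white, 4 yellow
white: 12 out of 16 → fraction 3/4
Expected count = 3/4 × 1648 = 1236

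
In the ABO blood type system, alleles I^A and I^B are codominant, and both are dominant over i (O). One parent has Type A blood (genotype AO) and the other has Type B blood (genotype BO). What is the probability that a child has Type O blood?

Cross: AO × BO
Possible offspring genotypes: 1 AB, 1 AO, 1 BO, 1 OO
Blood type counts: 1 Type AB, 1 Type A, 1 Type B, 1 Type O
Probability of Type O: 1/4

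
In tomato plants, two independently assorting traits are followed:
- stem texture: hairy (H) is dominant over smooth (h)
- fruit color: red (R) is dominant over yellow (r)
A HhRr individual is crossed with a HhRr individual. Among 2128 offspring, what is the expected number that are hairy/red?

Dihybrid cross HhRr × HhRr — consider each gene separately:
stem texture: Hh × Hh → 1 HH, 2 Hh, 1 hh → 3 H_ : 1 hh (out of 4)
fruit color: Rr × Rr → 1 RR, 2 Rr, 1 rr → 3 R_ : 1 rr (out of 4)
Combine (counts out of 4 × 4 = 16): hairy/red (H_R_) = 3×3 = 9; hairy/yellow (H_rr) = 3×1 = 3; smooth/red (hhR_) = 1×3 = 3; smooth/yellow (hhrr) = 1×1 = 1
Phenotype counts (out of 16): 9 hairy/red, 3 hairy/yellow, 3 smooth/red, 1 smooth/yellow
hairy/red: 9 out of 16 → fraction 9/16
Expected count = 9/16 × 2128 = 1197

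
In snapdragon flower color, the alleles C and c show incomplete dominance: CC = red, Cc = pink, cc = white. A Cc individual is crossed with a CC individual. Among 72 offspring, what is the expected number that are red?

Punnett square for Cc × CC:
Offspring genotypes: 2 CC, 2 Cc
Phenotype counts: 2 red, 2 pink
red: 2 out of 4 → fraction 1/2
Expected count = 1/2 × 72 = 36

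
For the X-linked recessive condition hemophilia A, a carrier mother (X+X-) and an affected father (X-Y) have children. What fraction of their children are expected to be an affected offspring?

Cross: X+X- × X-Y
Offspring: 1 X+X-, 1 X+Y, 1 X-X-, 1 X-Y
Probability of an affected offspring: 2/4 = 1/2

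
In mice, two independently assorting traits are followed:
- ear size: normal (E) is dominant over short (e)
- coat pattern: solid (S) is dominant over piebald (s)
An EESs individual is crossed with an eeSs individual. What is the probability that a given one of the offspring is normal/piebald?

Dihybrid cross EESs × eeSs — consider each gene separately:
ear size: EE × ee → 4 Ee → 4 E_ (out of 4)
coat pattern: Ss × Ss → 1 SS, 2 Ss, 1 ss → 3 S_ : 1 ss (out of 4)
Combine (counts out of 4 × 4 = 16): normal/solid (E_S_) = 4×3 = 12; normal/piebald (E_ss) = 4×1 = 4
Phenotype counts (out of 16): 12 normal/solid, 4 normal/piebald
normal/piebald: 4 out of 16
Probability: 4/16 = 1/4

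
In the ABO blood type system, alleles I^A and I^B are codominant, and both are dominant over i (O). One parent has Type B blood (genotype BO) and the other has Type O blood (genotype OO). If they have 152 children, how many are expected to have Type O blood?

Cross: BO × OO
Possible offspring genotypes: 2 BO, 2 OO
Blood type counts: 2 Type B, 2 Type O
Probability of Type O: 2/4 = 1/2
Expected count = 1/2 × 152 = 76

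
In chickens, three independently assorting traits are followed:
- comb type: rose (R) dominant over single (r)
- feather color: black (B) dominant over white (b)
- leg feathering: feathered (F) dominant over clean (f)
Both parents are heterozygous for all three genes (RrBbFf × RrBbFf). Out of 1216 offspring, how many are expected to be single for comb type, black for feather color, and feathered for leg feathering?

Trihybrid cross: RrBbFf × RrBbFf
Each trait segregates independently with a 3:1 phenotypic ratio, so each gene contributes 3/4 (dominant) or 1/4 (recessive).
Target: single (comb type), black (feather color), feathered (leg feathering)
Probability = product of independent per-trait probabilities
= 1/4 × 3/4 × 3/4 = 9/64
Expected count = 9/64 × 1216 = 171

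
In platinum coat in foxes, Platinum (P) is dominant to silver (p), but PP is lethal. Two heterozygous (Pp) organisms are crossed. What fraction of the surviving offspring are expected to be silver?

Cross: Pp × Pp
Punnett square offspring (before lethality): 1 PP, 2 Pp, 1 pp
The PP genotype is lethal (embryos die); surviving offspring: 2 Pp, 1 pp
silver: 1 out of 3
Probability: 1/3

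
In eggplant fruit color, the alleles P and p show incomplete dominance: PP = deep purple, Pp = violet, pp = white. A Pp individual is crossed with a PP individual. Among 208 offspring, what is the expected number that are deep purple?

Punnett square for Pp × PP:
Offspring genotypes: 2 PP, 2 Pp
Phenotype counts: 2 deep purple, 2 violet
deep purple: 2 out of 4 → fraction 1/2
Expected count = 1/2 × 208 = 104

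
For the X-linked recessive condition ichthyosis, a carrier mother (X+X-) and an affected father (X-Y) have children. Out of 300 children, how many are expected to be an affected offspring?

Cross: X+X- × X-Y
Offspring: 1 X+X-, 1 X+Y, 1 X-X-, 1 X-Y
Probability of an affected offspring: 2/4 = 1/2
Expected count = 1/2 × 300 = 150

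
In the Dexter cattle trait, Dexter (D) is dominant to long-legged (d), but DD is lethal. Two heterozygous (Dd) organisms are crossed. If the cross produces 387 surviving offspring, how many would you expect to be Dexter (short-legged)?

Cross: Dd × Dd
Punnett square offspring (before lethality): 1 DD, 2 Dd, 1 dd
The DD genotype is lethal (embryos die); surviving offspring: 2 Dd, 1 dd
Dexter (short-legged): 2 out of 3 → fraction 2/3
Expected count = 2/3 × 387 = 258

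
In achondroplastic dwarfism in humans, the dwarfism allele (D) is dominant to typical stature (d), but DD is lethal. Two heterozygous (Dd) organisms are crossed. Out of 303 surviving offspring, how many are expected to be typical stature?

Cross: Dd × Dd
Punnett square offspring (before lethality): 1 DD, 2 Dd, 1 dd
The DD genotype is lethal (embryos die); surviving offspring: 2 Dd, 1 dd
typical stature: 1 out of 3 → fraction 1/3
Expected count = 1/3 × 303 = 101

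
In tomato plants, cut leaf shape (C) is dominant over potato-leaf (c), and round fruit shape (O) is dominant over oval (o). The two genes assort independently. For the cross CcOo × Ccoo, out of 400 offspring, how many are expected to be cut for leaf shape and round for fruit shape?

Dihybrid cross CcOo × Ccoo — consider each gene separately:
leaf shape: Cc × Cc → 1 CC, 2 Cc, 1 cc → 3 C_ : 1 cc (out of 4)
fruit shape: Oo × oo → 2 Oo, 2 oo → 2 O_ : 2 oo (out of 4)
Looking for: cut (C_) and round (O_)
P(cut) = 3/4, P(round) = 2/4
P(both) = 3/4 × 2/4 = 6/16 = 3/8
Expected count = 3/8 × 400 = 150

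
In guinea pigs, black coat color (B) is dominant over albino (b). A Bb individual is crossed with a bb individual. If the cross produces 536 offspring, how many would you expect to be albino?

Punnett square for Bb × bb:
Offspring genotypes: 2 Bb, 2 bb
black: 2, albino: 2
albino: 2 out of 4 → fraction 1/2
Expected count = 1/2 × 536 = 268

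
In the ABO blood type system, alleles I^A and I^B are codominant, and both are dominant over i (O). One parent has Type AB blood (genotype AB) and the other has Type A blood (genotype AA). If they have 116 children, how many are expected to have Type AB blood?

Cross: AB × AA
Possible offspring genotypes: 2 AA, 2 AB
Blood type counts: 2 Type A, 2 Type AB
Probability of Type AB: 2/4 = 1/2
Expected count = 1/2 × 116 = 58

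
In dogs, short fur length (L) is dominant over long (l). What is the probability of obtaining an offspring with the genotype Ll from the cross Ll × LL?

Punnett square for Ll × LL:
Offspring genotypes: 2 LL, 2 Ll
Total offspring: 4
Count with target: 2
Probability: 2/4 = 1/2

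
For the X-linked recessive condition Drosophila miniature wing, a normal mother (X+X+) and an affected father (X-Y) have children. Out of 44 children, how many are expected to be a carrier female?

Cross: X+X+ × X-Y
Offspring: 2 X+X-, 2 X+Y
Probability of a carrier female: 2/4 = 1/2
Expected count = 1/2 × 44 = 22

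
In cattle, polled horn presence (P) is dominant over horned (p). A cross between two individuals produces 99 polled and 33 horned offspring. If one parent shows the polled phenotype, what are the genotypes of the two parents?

Observed offspring: 99 polled, 33 horned
The observed ratio simplifies to 3:1. Horned (pp) offspring appear, so each parent must contribute one p allele. The parent stated to show polled carries P, so it is Pp. The other parent is then either Pp or pp: Pp × pp would give a 1:1 split, whereas Pp × Pp gives 3:1 — matching the data. So both parents are heterozygous (Pp × Pp).
Parent genotypes: Pp × Pp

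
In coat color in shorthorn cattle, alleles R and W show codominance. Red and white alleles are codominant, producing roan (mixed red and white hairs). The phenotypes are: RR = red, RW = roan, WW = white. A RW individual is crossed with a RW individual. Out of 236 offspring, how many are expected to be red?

Punnett square for RW × RW:
Offspring genotypes: 1 RR, 2 RW, 1 WW
Phenotype counts: 1 red, 2 roan, 1 white
red: 1 out of 4 → fraction 1/4
Expected count = 1/4 × 236 = 59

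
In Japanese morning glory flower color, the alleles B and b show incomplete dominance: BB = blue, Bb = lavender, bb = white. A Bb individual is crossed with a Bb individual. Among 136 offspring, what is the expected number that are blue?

Punnett square for Bb × Bb:
Offspring genotypes: 1 BB, 2 Bb, 1 bb
Phenotype counts: 1 blue, 2 lavender, 1 white
blue: 1 out of 4 → fraction 1/4
Expected count = 1/4 × 136 = 34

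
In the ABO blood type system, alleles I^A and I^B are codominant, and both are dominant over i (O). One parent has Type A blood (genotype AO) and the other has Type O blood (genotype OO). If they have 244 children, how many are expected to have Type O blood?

Cross: AO × OO
Possible offspring genotypes: 2 AO, 2 OO
Blood type counts: 2 Type A, 2 Type O
Probability of Type O: 2/4 = 1/2
Expected count = 1/2 × 244 = 122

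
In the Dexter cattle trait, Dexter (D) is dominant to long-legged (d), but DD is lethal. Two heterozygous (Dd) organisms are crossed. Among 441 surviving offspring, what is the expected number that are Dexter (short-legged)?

Cross: Dd × Dd
Punnett square offspring (before lethality): 1 DD, 2 Dd, 1 dd
The DD genotype is lethal (embryos die); surviving offspring: 2 Dd, 1 dd
Dexter (short-legged): 2 out of 3 → fraction 2/3
Expected count = 2/3 × 441 = 294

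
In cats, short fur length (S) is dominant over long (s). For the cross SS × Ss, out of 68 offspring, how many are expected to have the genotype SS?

Punnett square for SS × Ss:
Offspring genotypes: 2 SS, 2 Ss
Total offspring: 4
Count with target: 2
Probability: 2/4 = 1/2
Expected count = 1/2 × 68 = 34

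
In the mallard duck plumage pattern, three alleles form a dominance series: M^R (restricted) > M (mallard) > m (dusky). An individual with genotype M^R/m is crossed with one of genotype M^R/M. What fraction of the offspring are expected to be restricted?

Cross: M^R/m × M^R/M
Allele dominance: M^R > M > m
Offspring genotypes: 1 M^R/M^R, 1 M^R/M, 1 M^R/m, 1 M/m
Phenotype counts: 3 restricted, 1 mallard
restricted: 3 out of 4
Probability: 3/4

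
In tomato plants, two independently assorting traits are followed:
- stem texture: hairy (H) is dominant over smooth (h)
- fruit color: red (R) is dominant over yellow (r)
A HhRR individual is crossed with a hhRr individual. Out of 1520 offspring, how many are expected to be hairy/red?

Dihybrid cross HhRR × hhRr — consider each gene separately:
stem texture: Hh × hh → 2 Hh, 2 hh → 2 H_ : 2 hh (out of 4)
fruit color: RR × Rr → 2 RR, 2 Rr → 4 R_ (out of 4)
Combine (counts out of 4 × 4 = 16): hairy/red (H_R_) = 2×4 = 8; smooth/red (hhR_) = 2×4 = 8
Phenotype counts (out of 16): 8 hairy/red, 8 smooth/red
hairy/red: 8 out of 16 → fraction 1/2
Expected count = 1/2 × 1520 = 760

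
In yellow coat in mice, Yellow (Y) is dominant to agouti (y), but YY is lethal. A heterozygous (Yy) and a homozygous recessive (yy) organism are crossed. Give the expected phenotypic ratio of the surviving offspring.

Cross: Yy × yy
Punnett square offspring (before lethality): 2 Yy, 2 yy
No YY offspring are produced in this cross.
Ratio: 1 yellow : 1 agouti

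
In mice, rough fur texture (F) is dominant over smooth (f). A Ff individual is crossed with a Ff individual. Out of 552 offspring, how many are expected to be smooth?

Punnett square for Ff × Ff:
Offspring genotypes: 1 FF, 2 Ff, 1 ff
rough: 3, smooth: 1
smooth: 1 out of 4 → fraction 1/4
Expected count = 1/4 × 552 = 138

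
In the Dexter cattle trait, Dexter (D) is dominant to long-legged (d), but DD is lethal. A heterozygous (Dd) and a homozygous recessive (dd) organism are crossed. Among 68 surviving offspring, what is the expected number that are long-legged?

Cross: Dd × dd
Punnett square offspring (before lethality): 2 Dd, 2 dd
No DD offspring are produced in this cross.
long-legged: 2 out of 4 → fraction 1/2
Expected count = 1/2 × 68 = 34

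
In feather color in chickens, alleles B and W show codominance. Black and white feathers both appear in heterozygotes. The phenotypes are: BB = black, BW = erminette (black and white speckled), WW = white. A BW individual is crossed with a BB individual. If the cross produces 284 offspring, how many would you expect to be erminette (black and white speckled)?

Punnett square for BW × BB:
Offspring genotypes: 2 BB, 2 BW
Phenotype counts: 2 black, 2 erminette (black and white speckled)
erminette (black and white speckled): 2 out of 4 → fraction 1/2
Expected count = 1/2 × 284 = 142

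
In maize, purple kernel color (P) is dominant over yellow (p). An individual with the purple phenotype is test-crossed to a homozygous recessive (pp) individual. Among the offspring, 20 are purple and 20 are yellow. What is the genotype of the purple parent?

Test cross: ? × pp
Offspring: 20 purple, 20 yellow — approximately 1:1.
A 1:1 ratio in a test cross indicates the unknown parent is heterozygous (Pp).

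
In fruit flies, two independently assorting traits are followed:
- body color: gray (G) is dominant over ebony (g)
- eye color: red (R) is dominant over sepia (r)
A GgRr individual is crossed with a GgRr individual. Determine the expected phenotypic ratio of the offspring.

Dihybrid cross GgRr × GgRr — consider each gene separately:
body color: Gg × Gg → 1 GG, 2 Gg, 1 gg → 3 G_ : 1 gg (out of 4)
eye color: Rr × Rr → 1 RR, 2 Rr, 1 rr → 3 R_ : 1 rr (out of 4)
Combine (counts out of 4 × 4 = 16): gray/red (G_R_) = 3×3 = 9; gray/sepia (G_rr) = 3×1 = 3; ebony/red (ggR_) = 1×3 = 3; ebony/sepia (ggrr) = 1×1 = 1
Phenotype counts (out of 16): 9 gray/red, 3 gray/sepia, 3 ebony/red, 1 ebony/sepia
Ratio: 9 gray/red : 3 gray/sepia : 3 ebony/red : 1 ebony/sepia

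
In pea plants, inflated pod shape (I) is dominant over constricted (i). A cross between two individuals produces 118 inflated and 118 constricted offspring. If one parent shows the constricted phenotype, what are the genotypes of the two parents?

Observed offspring: 118 inflated, 118 constricted
The observed ratio simplifies to 1:1. One parent shows constricted, so its genotype must be ii. A 1:1 offspring split requires the other parent to be heterozygous (Ii).
Parent genotypes: ii × Ii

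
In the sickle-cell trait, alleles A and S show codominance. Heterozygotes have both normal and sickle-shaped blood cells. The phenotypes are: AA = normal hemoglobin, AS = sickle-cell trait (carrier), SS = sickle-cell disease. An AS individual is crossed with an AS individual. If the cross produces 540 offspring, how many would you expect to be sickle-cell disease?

Punnett square for AS × AS:
Offspring genotypes: 1 AA, 2 AS, 1 SS
Phenotype counts: 1 normal hemoglobin, 2 sickle-cell trait (carrier), 1 sickle-cell disease
sickle-cell disease: 1 out of 4 → fraction 1/4
Expected count = 1/4 × 540 = 135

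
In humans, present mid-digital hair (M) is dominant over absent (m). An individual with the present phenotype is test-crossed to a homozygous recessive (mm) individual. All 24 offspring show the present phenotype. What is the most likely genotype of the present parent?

Test cross: ? × mm
All offspring are present.
If the unknown parent were heterozygous (Mm), about half of 24 offspring would be absent; none are. The unknown parent is most likely homozygous dominant (MM).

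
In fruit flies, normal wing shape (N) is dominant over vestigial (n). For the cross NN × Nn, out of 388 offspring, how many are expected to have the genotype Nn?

Punnett square for NN × Nn:
Offspring genotypes: 2 NN, 2 Nn
Total offspring: 4
Count with target: 2
Probability: 2/4 = 1/2
Expected count = 1/2 × 388 = 194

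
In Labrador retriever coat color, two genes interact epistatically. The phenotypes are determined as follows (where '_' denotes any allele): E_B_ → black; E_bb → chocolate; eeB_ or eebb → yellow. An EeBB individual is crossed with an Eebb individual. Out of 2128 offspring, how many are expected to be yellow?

Cross: EeBB × Eebb — consider each gene separately:
E gene: Ee × Ee → 1 EE, 2 Ee, 1 ee → 3 E_ : 1 ee (out of 4)
B gene: BB × bb → 4 Bb → 4 B_ (out of 4)
Genotype classes (out of 4 × 4 = 16): E_B_ = 3×4 = 12; eeB_ = 1×4 = 4
Apply the phenotype rules: E_B_ (12) → black; eeB_ (4) → yellow
Phenotype counts (out of 16): 12 black, 4 yellow
yellow: 4 out of 16 → fraction 1/4
Expected count = 1/4 × 2128 = 532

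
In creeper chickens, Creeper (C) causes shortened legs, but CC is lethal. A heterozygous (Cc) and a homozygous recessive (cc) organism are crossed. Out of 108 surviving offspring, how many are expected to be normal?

Cross: Cc × cc
Punnett square offspring (before lethality): 2 Cc, 2 cc
No CC offspring are produced in this cross.
normal: 2 out of 4 → fraction 1/2
Expected count = 1/2 × 108 = 54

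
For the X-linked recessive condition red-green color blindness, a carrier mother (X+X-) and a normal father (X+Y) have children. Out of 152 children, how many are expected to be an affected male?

Cross: X+X- × X+Y
Offspring: 1 X+X+, 1 X+Y, 1 X+X-, 1 X-Y
Probability of an affected male: 1/4
Expected count = 1/4 × 152 = 38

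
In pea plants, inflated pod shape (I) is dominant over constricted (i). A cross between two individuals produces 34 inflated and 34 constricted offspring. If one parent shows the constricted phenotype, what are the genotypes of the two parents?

Observed offspring: 34 inflated, 34 constricted
The observed ratio simplifies to 1:1. One parent shows constricted, so its genotype must be ii. A 1:1 offspring split requires the other parent to be heterozygous (Ii).
Parent genotypes: ii × Ii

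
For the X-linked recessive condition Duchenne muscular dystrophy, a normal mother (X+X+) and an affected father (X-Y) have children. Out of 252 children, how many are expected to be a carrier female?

Cross: X+X+ × X-Y
Offspring: 2 X+X-, 2 X+Y
Probability of a carrier female: 2/4 = 1/2
Expected count = 1/2 × 252 = 126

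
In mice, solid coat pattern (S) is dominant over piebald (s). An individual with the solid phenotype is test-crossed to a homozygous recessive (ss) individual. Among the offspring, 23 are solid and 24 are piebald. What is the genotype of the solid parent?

Test cross: ? × ss
Offspring: 23 solid, 24 piebald — approximately 1:1.
A 1:1 ratio in a test cross indicates the unknown parent is heterozygous (Ss).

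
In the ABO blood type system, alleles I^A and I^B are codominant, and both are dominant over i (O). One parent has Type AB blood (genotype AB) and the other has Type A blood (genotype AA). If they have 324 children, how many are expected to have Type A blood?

Cross: AB × AA
Possible offspring genotypes: 2 AA, 2 AB
Blood type counts: 2 Type A, 2 Type AB
Probability of Type A: 2/4 = 1/2
Expected count = 1/2 × 324 = 162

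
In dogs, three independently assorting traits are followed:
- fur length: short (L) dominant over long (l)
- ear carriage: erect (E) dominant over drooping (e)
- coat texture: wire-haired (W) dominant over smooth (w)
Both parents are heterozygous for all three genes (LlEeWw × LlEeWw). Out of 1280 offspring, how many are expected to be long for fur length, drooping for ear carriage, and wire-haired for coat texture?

Trihybrid cross: LlEeWw × LlEeWw
Each trait segregates independently with a 3:1 phenotypic ratio, so each gene contributes 3/4 (dominant) or 1/4 (recessive).
Target: long (fur length), drooping (ear carriage), wire-haired (coat texture)
Probability = product of independent per-trait probabilities
= 1/4 × 1/4 × 3/4 = 3/64
Expected count = 3/64 × 1280 = 60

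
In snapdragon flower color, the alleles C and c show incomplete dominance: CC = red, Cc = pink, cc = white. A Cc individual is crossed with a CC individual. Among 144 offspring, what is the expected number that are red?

Punnett square for Cc × CC:
Offspring genotypes: 2 CC, 2 Cc
Phenotype counts: 2 red, 2 pink
red: 2 out of 4 → fraction 1/2
Expected count = 1/2 × 144 = 72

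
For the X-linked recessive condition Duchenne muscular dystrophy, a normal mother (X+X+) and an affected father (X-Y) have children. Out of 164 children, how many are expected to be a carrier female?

Cross: X+X+ × X-Y
Offspring: 2 X+X-, 2 X+Y
Probability of a carrier female: 2/4 = 1/2
Expected count = 1/2 × 164 = 82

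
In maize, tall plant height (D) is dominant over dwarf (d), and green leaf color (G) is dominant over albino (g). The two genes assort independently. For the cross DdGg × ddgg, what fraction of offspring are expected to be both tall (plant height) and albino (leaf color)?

Dihybrid cross DdGg × ddgg — consider each gene separately:
plant height: Dd × dd → 2 Dd, 2 dd → 2 D_ : 2 dd (out of 4)
leaf color: Gg × gg → 2 Gg, 2 gg → 2 G_ : 2 gg (out of 4)
Looking for: tall (D_) and albino (gg)
P(tall) = 2/4, P(albino) = 2/4
P(both) = 2/4 × 2/4 = 4/16 = 1/4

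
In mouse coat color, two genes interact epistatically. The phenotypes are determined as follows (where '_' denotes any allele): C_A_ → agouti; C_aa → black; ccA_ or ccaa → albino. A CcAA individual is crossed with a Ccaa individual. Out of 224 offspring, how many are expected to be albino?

Cross: CcAA × Ccaa — consider each gene separately:
C gene: Cc × Cc → 1 CC, 2 Cc, 1 cc → 3 C_ : 1 cc (out of 4)
A gene: AA × aa → 4 Aa → 4 A_ (out of 4)
Genotype classes (out of 4 × 4 = 16): C_A_ = 3×4 = 12; ccA_ = 1×4 = 4
Apply the phenotype rules: C_A_ (12) → agouti; ccA_ (4) → albino
Phenotype counts (out of 16): 12 agouti, 4 albino
albino: 4 out of 16 → fraction 1/4
Expected count = 1/4 × 224 = 56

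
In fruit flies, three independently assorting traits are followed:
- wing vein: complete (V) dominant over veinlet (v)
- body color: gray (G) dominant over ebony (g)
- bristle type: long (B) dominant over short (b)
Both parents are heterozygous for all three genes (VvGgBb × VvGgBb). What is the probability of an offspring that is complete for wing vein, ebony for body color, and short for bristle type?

Trihybrid cross: VvGgBb × VvGgBb
Each trait segregates independently with a 3:1 phenotypic ratio, so each gene contributes 3/4 (dominant) or 1/4 (recessive).
Target: complete (wing vein), ebony (body color), short (bristle type)
Probability = product of independent per-trait probabilities
= 3/4 × 1/4 × 1/4 = 3/64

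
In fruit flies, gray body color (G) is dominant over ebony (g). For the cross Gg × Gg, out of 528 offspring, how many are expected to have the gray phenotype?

Punnett square for Gg × Gg:
Offspring genotypes: 1 GG, 2 Gg, 1 gg
Total offspring: 4
Count with target: 3
Probability: 3/4
Expected count = 3/4 × 528 = 396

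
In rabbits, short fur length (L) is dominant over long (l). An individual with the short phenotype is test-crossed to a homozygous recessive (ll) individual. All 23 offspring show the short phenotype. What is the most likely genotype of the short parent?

Test cross: ? × ll
All offspring are short.
If the unknown parent were heterozygous (Ll), about half of 23 offspring would be long; none are. The unknown parent is most likely homozygous dominant (LL).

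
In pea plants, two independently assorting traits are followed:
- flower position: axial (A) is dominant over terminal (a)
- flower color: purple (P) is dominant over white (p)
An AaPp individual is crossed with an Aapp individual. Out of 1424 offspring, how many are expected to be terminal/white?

Dihybrid cross AaPp × Aapp — consider each gene separately:
flower position: Aa × Aa → 1 AA, 2 Aa, 1 aa → 3 A_ : 1 aa (out of 4)
flower color: Pp × pp → 2 Pp, 2 pp → 2 P_ : 2 pp (out of 4)
Combine (counts out of 4 × 4 = 16): axial/purple (A_P_) = 3×2 = 6; axial/white (A_pp) = 3×2 = 6; terminal/purple (aaP_) = 1×2 = 2; terminal/white (aapp) = 1×2 = 2
Phenotype counts (out of 16): 6 axial/purple, 6 axial/white, 2 terminal/purple, 2 terminal/white
terminal/white: 2 out of 16 → fraction 1/8
Expected count = 1/8 × 1424 = 178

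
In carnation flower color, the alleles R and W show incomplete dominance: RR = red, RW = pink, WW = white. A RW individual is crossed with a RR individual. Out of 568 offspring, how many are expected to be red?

Punnett square for RW × RR:
Offspring genotypes: 2 RR, 2 RW
Phenotype counts: 2 red, 2 pink
red: 2 out of 4 → fraction 1/2
Expected count = 1/2 × 568 = 284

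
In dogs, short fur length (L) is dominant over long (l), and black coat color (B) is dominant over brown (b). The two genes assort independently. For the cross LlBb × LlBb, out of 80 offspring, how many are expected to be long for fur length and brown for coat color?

Dihybrid cross LlBb × LlBb — consider each gene separately:
fur length: Ll × Ll → 1 LL, 2 Ll, 1 ll → 3 L_ : 1 ll (out of 4)
coat color: Bb × Bb → 1 BB, 2 Bb, 1 bb → 3 B_ : 1 bb (out of 4)
Looking for: long (ll) and brown (bb)
P(long) = 1/4, P(brown) = 1/4
P(both) = 1/4 × 1/4 = 1/16
Expected count = 1/16 × 80 = 5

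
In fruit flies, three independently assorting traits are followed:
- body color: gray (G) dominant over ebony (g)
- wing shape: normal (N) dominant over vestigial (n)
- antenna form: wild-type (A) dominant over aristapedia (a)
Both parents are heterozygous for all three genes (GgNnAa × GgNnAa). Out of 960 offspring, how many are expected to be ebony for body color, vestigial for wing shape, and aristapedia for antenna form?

Trihybrid cross: GgNnAa × GgNnAa
Each trait segregates independently with a 3:1 phenotypic ratio, so each gene contributes 3/4 (dominant) or 1/4 (recessive).
Target: ebony (body color), vestigial (wing shape), aristapedia (antenna form)
Probability = product of independent per-trait probabilities
= 1/4 × 1/4 × 1/4 = 1/64
Expected count = 1/64 × 960 = 15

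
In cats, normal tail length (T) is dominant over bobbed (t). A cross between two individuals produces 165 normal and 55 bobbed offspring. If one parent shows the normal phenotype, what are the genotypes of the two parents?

Observed offspring: 165 normal, 55 bobbed
The observed ratio simplifies to 3:1. Bobbed (tt) offspring appear, so each parent must contribute one t allele. The parent stated to show normal carries T, so it is Tt. The other parent is then either Tt or tt: Tt × tt would give a 1:1 split, whereas Tt × Tt gives 3:1 — matching the data. So both parents are heterozygous (Tt × Tt).
Parent genotypes: Tt × Tt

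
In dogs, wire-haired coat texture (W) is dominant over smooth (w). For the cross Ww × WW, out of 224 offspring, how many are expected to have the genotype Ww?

Punnett square for Ww × WW:
Offspring genotypes: 2 WW, 2 Ww
Total offspring: 4
Count with target: 2
Probability: 2/4 = 1/2
Expected count = 1/2 × 224 = 112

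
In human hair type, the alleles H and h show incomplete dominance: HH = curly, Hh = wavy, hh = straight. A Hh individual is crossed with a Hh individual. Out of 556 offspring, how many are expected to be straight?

Punnett square for Hh × Hh:
Offspring genotypes: 1 HH, 2 Hh, 1 hh
Phenotype counts: 1 curly, 2 wavy, 1 straight
straight: 1 out of 4 → fraction 1/4
Expected count = 1/4 × 556 = 139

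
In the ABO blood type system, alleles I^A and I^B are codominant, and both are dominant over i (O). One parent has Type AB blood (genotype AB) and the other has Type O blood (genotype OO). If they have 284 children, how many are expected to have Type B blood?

Cross: AB × OO
Possible offspring genotypes: 2 AO, 2 BO
Blood type counts: 2 Type A, 2 Type B
Probability of Type B: 2/4 = 1/2
Expected count = 1/2 × 284 = 142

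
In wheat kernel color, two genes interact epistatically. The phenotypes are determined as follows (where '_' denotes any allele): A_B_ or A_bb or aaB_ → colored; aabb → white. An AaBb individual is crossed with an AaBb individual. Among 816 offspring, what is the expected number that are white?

Cross: AaBb × AaBb — consider each gene separately:
A gene: Aa × Aa → 1 AA, 2 Aa, 1 aa → 3 A_ : 1 aa (out of 4)
B gene: Bb × Bb → 1 BB, 2 Bb, 1 bb → 3 B_ : 1 bb (out of 4)
Genotype classes (out of 4 × 4 = 16): A_B_ = 3×3 = 9; A_bb = 3×1 = 3; aaB_ = 1×3 = 3; aabb = 1×1 = 1
Apply the phenotype rules: A_B_ (9) + A_bb (3) + aaB_ (3) → colored; aabb (1) → white
Phenotype counts (out of 16): 15 colored, 1 white
white: 1 out of 16 → fraction 1/16
Expected count = 1/16 × 816 = 51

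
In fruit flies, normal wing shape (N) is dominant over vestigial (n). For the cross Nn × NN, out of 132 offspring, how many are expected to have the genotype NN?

Punnett square for Nn × NN:
Offspring genotypes: 2 NN, 2 Nn
Total offspring: 4
Count with target: 2
Probability: 2/4 = 1/2
Expected count = 1/2 × 132 = 66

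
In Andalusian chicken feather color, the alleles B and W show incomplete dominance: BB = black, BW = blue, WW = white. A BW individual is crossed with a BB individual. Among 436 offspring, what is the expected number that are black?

Punnett square for BW × BB:
Offspring genotypes: 2 BB, 2 BW
Phenotype counts: 2 black, 2 blue
black: 2 out of 4 → fraction 1/2
Expected count = 1/2 × 436 = 218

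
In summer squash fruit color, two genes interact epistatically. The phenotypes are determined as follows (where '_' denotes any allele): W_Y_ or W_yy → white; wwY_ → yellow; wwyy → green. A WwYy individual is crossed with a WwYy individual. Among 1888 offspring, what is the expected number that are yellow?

Cross: WwYy × WwYy — consider each gene separately:
W gene: Ww × Ww → 1 WW, 2 Ww, 1 ww → 3 W_ : 1 ww (out of 4)
Y gene: Yy × Yy → 1 YY, 2 Yy, 1 yy → 3 Y_ : 1 yy (out of 4)
Genotype classes (out of 4 × 4 = 16): W_Y_ = 3×3 = 9; W_yy = 3×1 = 3; wwY_ = 1×3 = 3; wwyy = 1×1 = 1
Apply the phenotype rules: W_Y_ (9) + W_yy (3) → white; wwY_ (3) → yellow; wwyy (1) → green
Phenotype counts (out of 16): 12 white, 3 yellow, 1 green
yellow: 3 out of 16 → fraction 3/16
Expected count = 3/16 × 1888 = 354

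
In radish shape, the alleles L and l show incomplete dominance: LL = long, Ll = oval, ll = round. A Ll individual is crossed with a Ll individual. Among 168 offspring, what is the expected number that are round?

Punnett square for Ll × Ll:
Offspring genotypes: 1 LL, 2 Ll, 1 ll
Phenotype counts: 1 long, 2 oval, 1 round
round: 1 out of 4 → fraction 1/4
Expected count = 1/4 × 168 = 42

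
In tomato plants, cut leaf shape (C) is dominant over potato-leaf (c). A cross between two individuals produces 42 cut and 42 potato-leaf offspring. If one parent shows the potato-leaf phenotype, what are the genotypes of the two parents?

Observed offspring: 42 cut, 42 potato-leaf
The observed ratio simplifies to 1:1. One parent shows potato-leaf, so its genotype must be cc. A 1:1 offspring split requires the other parent to be heterozygous (Cc).
Parent genotypes: cc × Cc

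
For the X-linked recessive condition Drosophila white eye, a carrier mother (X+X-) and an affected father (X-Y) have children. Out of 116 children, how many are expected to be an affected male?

Cross: X+X- × X-Y
Offspring: 1 X+X-, 1 X+Y, 1 X-X-, 1 X-Y
Probability of an affected male: 1/4
Expected count = 1/4 × 116 = 29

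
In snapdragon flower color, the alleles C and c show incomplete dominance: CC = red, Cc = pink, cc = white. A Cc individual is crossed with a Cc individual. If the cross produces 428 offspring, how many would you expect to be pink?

Punnett square for Cc × Cc:
Offspring genotypes: 1 CC, 2 Cc, 1 cc
Phenotype counts: 1 red, 2 pink, 1 white
pink: 2 out of 4 → fraction 1/2
Expected count = 1/2 × 428 = 214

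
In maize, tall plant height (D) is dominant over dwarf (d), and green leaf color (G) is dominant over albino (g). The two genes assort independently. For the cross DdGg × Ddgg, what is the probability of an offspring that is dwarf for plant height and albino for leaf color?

Dihybrid cross DdGg × Ddgg — consider each gene separately:
plant height: Dd × Dd → 1 DD, 2 Dd, 1 dd → 3 D_ : 1 dd (out of 4)
leaf color: Gg × gg → 2 Gg, 2 gg → 2 G_ : 2 gg (out of 4)
Looking for: dwarf (dd) and albino (gg)
P(dwarf) = 1/4, P(albino) = 2/4
P(both) = 1/4 × 2/4 = 2/16 = 1/8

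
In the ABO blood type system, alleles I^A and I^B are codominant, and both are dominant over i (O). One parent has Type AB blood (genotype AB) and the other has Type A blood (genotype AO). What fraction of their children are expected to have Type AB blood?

Cross: AB × AO
Possible offspring genotypes: 1 AA, 1 AO, 1 AB, 1 BO
Blood type counts: 2 Type A, 1 Type AB, 1 Type B
Probability of Type AB: 1/4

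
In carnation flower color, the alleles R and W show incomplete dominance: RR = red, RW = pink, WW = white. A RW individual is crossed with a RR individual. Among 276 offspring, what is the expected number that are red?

Punnett square for RW × RR:
Offspring genotypes: 2 RR, 2 RW
Phenotype counts: 2 red, 2 pink
red: 2 out of 4 → fraction 1/2
Expected count = 1/2 × 276 = 138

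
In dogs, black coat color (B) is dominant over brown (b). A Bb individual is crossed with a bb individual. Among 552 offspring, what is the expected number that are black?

Punnett square for Bb × bb:
Offspring genotypes: 2 Bb, 2 bb
black: 2, brown: 2
black: 2 out of 4 → fraction 1/2
Expected count = 1/2 × 552 = 276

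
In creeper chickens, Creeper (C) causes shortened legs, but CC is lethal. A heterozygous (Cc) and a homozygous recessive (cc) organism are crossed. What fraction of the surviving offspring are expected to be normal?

Cross: Cc × cc
Punnett square offspring (before lethality): 2 Cc, 2 cc
No CC offspring are produced in this cross.
normal: 2 out of 4
Probability: 2/4 = 1/2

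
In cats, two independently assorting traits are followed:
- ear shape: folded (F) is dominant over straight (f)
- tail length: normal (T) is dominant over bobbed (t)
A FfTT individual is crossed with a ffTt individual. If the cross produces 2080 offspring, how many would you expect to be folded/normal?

Dihybrid cross FfTT × ffTt — consider each gene separately:
ear shape: Ff × ff → 2 Ff, 2 ff → 2 F_ : 2 ff (out of 4)
tail length: TT × Tt → 2 TT, 2 Tt → 4 T_ (out of 4)
Combine (counts out of 4 × 4 = 16): folded/normal (F_T_) = 2×4 = 8; straight/normal (ffT_) = 2×4 = 8
Phenotype counts (out of 16): 8 folded/normal, 8 straight/normal
folded/normal: 8 out of 16 → fraction 1/2
Expected count = 1/2 × 2080 = 1040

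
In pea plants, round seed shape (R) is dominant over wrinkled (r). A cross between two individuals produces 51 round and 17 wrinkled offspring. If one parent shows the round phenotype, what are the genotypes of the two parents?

Observed offspring: 51 round, 17 wrinkled
The observed ratio simplifies to 3:1. Wrinkled (rr) offspring appear, so each parent must contribute one r allele. The parent stated to show round carries R, so it is Rr. The other parent is then either Rr or rr: Rr × rr would give a 1:1 split, whereas Rr × Rr gives 3:1 — matching the data. So both parents are heterozygous (Rr × Rr).
Parent genotypes: Rr × Rr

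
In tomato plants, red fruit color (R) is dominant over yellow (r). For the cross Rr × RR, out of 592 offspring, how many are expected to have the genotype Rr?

Punnett square for Rr × RR:
Offspring genotypes: 2 RR, 2 Rr
Total offspring: 4
Count with target: 2
Probability: 2/4 = 1/2
Expected count = 1/2 × 592 = 296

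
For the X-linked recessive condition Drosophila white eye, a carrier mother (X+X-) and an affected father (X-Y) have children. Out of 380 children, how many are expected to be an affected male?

Cross: X+X- × X-Y
Offspring: 1 X+X-, 1 X+Y, 1 X-X-, 1 X-Y
Probability of an affected male: 1/4
Expected count = 1/4 × 380 = 95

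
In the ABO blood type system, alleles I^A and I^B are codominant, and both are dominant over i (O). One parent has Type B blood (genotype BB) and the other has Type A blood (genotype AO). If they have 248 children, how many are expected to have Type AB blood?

Cross: BB × AO
Possible offspring genotypes: 2 AB, 2 BO
Blood type counts: 2 Type AB, 2 Type B
Probability of Type AB: 2/4 = 1/2
Expected count = 1/2 × 248 = 124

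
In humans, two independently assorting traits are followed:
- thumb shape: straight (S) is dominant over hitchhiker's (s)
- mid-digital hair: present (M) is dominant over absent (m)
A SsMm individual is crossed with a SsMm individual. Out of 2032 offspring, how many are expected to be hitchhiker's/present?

Dihybrid cross SsMm × SsMm — consider each gene separately:
thumb shape: Ss × Ss → 1 SS, 2 Ss, 1 ss → 3 S_ : 1 ss (out of 4)
mid-digital hair: Mm × Mm → 1 MM, 2 Mm, 1 mm → 3 M_ : 1 mm (out of 4)
Combine (counts out of 4 × 4 = 16): straight/present (S_M_) = 3×3 = 9; straight/absent (S_mm) = 3×1 = 3; hitchhiker's/present (ssM_) = 1×3 = 3; hitchhiker's/absent (ssmm) = 1×1 = 1
Phenotype counts (out of 16): 9 straight/present, 3 straight/absent, 3 hitchhiker's/present, 1 hitchhiker's/absent
hitchhiker's/present: 3 out of 16 → fraction 3/16
Expected count = 3/16 × 2032 = 381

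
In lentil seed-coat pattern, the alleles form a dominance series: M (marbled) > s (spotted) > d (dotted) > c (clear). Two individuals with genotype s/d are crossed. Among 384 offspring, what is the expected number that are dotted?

Cross: s/d × s/d
Allele dominance: M > s > d > c
Offspring genotypes: 1 s/s, 2 s/d, 1 d/d
Phenotype counts: 3 spotted, 1 dotted
dotted: 1 out of 4 → fraction 1/4
Expected count = 1/4 × 384 = 96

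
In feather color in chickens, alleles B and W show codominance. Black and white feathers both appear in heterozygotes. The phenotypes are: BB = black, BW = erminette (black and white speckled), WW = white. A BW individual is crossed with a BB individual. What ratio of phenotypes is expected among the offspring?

Punnett square for BW × BB:
Offspring genotypes: 2 BB, 2 BW
Phenotype counts: 2 black, 2 erminette (black and white speckled)
Ratio: 1 black : 1 erminette (black and white speckled)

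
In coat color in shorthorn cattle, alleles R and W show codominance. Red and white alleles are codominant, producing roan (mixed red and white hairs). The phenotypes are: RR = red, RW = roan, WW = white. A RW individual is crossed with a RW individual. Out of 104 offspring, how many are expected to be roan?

Punnett square for RW × RW:
Offspring genotypes: 1 RR, 2 RW, 1 WW
Phenotype counts: 1 red, 2 roan, 1 white
roan: 2 out of 4 → fraction 1/2
Expected count = 1/2 × 104 = 52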